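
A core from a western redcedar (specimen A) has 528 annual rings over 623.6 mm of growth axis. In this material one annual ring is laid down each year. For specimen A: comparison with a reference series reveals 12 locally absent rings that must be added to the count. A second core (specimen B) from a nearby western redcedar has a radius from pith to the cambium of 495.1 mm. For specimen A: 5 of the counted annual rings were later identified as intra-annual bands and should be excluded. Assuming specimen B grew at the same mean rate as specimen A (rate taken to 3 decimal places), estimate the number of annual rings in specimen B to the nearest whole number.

Specimen A: true annual ring count = 528 − 5 + 12 = 535.
A: 623.6 mm over 535 years gives 623.6 / 535 ≈ 1.166 mm per year.
B spans 495.1 / 1.166 = 424.61 years ≈ 425 annual rings.

425 annual rings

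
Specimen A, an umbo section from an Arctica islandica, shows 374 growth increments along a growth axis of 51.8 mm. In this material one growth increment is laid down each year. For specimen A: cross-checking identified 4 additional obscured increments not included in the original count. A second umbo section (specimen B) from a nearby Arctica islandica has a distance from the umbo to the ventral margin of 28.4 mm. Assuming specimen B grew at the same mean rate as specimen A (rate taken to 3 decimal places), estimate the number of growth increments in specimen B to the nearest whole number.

Specimen A: adjusted count: 374 + 4 = 378 growth increments.
A: Extension rate ≈ 51.8 / 378 = 0.137 mm/yr.
B spans 28.4 / 0.137 = 207.30 years ≈ 207 growth increments.

207 growth increments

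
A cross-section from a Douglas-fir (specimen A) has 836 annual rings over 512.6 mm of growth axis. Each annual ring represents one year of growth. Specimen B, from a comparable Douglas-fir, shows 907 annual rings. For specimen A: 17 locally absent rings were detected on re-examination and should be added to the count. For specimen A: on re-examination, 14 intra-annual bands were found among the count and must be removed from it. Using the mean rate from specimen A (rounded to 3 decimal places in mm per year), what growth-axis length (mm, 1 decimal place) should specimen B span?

Specimen A: true annual ring count = 836 − 14 + 17 = 839.
A: Mean rate = 512.6 mm / 839 years ≈ 0.611 mm/year.
For B, 0.611 mm/year × 907 years = 554.2 mm.

554.2 mm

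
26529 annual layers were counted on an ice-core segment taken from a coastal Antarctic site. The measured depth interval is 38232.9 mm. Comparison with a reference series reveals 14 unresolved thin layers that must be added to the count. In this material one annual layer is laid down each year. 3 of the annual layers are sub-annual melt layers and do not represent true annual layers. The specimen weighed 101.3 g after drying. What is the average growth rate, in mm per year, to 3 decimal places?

Correcting the raw count gives 26529 − 3 + 14 = 26540 true annual layers.
Mean rate = 38232.9 mm / 26540 years ≈ 1.441 mm per year.

1.441 mm per year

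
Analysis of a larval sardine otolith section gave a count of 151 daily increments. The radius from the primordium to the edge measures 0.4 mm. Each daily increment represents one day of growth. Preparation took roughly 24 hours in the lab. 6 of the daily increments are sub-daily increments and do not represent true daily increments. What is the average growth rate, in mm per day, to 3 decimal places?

0.003 mm per day

Adjusted count: 151 − 6 = 145 daily increments.
Extension rate ≈ 0.4 / 145 = 0.003 mm per day.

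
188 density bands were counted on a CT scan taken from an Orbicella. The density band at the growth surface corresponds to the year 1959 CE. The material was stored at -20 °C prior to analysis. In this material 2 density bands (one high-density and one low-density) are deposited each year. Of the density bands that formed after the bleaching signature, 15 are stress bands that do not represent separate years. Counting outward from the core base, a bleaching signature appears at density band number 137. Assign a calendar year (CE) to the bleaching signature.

1941 CE

The bleaching signature sits at density band 137 from the core base, so 188 − 137 = 51 density bands formed after it.
51 − 15 false = 36 true density bands after the bleaching signature.
36 density bands at 2 per year is 36 / 2 = 18 years.
The density band at the growth surface is 1959 CE, so the bleaching signature dates to 1959 − 18 = 1941 CE.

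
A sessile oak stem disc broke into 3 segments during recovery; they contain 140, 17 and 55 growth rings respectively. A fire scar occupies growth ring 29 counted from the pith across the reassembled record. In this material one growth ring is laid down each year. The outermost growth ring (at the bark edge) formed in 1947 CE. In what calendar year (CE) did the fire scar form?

1764 CE

Total growth rings = 140 + 17 + 55 = 212.
The fire scar sits at growth ring 29 from the pith, so 212 − 29 = 183 growth rings formed after it.
1947 − 183 = 1764 CE.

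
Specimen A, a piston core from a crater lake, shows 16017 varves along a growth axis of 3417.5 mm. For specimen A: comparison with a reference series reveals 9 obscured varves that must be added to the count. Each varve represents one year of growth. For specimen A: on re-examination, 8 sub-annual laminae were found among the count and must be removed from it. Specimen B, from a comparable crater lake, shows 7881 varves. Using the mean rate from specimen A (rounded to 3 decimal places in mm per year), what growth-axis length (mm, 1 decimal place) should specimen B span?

Specimen A: correcting the raw count gives 16017 − 8 + 9 = 16018 true varves.
A: Mean rate = 3417.5 mm / 16018 years ≈ 0.213 mm per year.
B's length ≈ 0.213 × 7881 = 1678.7 mm.

1678.7 mm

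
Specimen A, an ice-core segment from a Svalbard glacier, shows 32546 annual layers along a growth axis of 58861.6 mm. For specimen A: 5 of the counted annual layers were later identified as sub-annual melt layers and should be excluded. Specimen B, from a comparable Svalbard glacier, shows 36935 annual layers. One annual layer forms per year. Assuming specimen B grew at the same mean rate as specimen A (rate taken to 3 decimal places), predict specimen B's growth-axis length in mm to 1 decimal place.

66815.4 mm

Specimen A: true annual layer count = 32546 − 5 = 32541.
A: 58861.6 mm over 32541 years gives 58861.6 / 32541 ≈ 1.809 mm/yr.
B's length ≈ 1.809 × 36935 = 66815.4 mm.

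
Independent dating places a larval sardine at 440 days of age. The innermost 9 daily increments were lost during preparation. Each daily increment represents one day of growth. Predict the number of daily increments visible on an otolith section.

At one daily increment per day, 440 days correspond to 440 daily increments.
Subtracting the 9 daily increments not captured gives 440 − 9 = 431 daily increments in the record.

431 daily increments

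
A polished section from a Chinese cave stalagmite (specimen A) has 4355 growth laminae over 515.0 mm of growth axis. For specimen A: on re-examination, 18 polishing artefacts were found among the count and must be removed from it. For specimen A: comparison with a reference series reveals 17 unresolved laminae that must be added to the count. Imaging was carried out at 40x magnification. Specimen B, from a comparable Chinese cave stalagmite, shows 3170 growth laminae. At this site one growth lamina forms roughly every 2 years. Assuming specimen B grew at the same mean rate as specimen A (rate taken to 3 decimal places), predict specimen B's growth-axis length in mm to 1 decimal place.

Specimen A: after corrections the count is 4355 − 18 + 17 = 4354 growth laminae.
Specimen A: at 2 years per growth lamina, 4354 × 2 = 8708 years.
A: 515.0 mm over 8708 years gives 515.0 / 8708 ≈ 0.059 mm/yr.
Specimen B: at 2 years per growth lamina, 3170 × 2 = 6340 years. For B, 0.059 mm/year × 6340 years = 374.1 mm.

374.1 mm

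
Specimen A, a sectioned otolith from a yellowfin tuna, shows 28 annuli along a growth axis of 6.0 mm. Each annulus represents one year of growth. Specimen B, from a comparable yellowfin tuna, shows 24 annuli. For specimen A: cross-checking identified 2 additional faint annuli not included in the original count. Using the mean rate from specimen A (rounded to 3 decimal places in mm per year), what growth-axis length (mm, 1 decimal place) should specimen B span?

Specimen A: adjusted count: 28 + 2 = 30 annuli.
A: Mean rate = 6.0 mm / 30 years ≈ 0.200 mm/yr.
Length of B = 0.200 × 24 = 4.8 mm.

4.8 mm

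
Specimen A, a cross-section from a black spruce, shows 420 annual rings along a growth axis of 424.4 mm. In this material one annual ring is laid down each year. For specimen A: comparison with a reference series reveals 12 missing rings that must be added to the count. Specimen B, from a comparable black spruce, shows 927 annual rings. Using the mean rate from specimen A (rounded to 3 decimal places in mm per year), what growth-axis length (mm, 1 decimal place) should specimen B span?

Specimen A: after corrections the count is 420 + 12 = 432 annual rings.
A: Extension rate ≈ 424.4 / 432 = 0.982 mm/yr.
Length of B = 0.982 × 927 = 910.3 mm.

910.3 mm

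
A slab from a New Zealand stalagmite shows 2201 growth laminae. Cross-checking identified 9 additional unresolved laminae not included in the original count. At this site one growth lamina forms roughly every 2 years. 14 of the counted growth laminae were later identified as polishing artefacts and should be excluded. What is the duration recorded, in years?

4392 years

After corrections the count is 2201 − 14 + 9 = 2196 growth laminae.
At 2 years per growth lamina, 2196 × 2 = 4392 years.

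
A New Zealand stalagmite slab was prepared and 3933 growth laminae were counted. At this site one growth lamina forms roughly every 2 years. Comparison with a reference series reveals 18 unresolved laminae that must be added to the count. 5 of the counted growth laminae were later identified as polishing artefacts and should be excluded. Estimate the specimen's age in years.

7892 years

After corrections the count is 3933 − 5 + 18 = 3946 growth laminae.
Multiplying by 2 years per growth lamina: 3946 × 2 = 7892 years.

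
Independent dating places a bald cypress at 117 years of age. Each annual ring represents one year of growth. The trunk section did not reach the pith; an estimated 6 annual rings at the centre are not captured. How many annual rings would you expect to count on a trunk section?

111 annual rings

Expected annual rings over 117 years: 117.
Less the 6 uncaptured annual rings: 117 − 6 = 111.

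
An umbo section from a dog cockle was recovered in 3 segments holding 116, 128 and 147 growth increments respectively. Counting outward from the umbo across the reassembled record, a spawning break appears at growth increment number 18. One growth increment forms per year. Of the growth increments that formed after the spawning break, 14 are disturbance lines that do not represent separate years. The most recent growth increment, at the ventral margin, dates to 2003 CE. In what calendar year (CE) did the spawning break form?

Total growth increments = 116 + 128 + 147 = 391.
391 − 18 = 373 growth increments lie beyond the spawning break toward the ventral margin.
373 − 14 false = 359 true growth increments after the spawning break.
2003 − 359 = 1644 CE.

1644 CE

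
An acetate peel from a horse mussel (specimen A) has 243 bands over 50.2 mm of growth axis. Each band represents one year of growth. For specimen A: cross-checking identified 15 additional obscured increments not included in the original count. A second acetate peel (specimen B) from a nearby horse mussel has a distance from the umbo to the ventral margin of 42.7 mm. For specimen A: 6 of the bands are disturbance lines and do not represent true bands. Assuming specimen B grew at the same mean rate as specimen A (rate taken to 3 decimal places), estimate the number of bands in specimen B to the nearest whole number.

215 bands

Specimen A: true band count = 243 − 6 + 15 = 252.
A: Extension rate ≈ 50.2 / 252 = 0.199 mm/yr.
B spans 42.7 / 0.199 = 214.57 years ≈ 215 bands.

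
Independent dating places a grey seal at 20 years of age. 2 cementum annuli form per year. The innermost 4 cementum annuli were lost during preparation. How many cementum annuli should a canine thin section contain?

36 cementum annuli

With 2 cementum annuli per year, 20 years would produce 20 × 2 = 40 cementum annuli.
40 − 4 missed = 36 cementum annuli expected in the prepared section.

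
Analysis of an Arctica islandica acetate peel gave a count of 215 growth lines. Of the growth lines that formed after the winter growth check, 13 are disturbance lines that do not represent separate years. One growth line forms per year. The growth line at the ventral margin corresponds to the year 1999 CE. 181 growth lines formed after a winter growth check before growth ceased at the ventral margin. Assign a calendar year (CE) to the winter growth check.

181 growth lines formed after the winter growth check.
Excluding 13 false growth lines: 181 − 13 = 168.
1999 − 168 = 1831 CE.

1831 CE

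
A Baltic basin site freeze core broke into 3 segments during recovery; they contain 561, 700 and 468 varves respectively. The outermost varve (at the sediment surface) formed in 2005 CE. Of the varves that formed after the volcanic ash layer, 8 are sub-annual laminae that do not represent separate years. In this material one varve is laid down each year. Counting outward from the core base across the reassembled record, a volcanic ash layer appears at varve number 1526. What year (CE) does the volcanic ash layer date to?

1810 CE

Total varves = 561 + 700 + 468 = 1729.
Between varve 1526 and the sediment surface there are 1729 − 1526 = 203 varves.
Excluding 8 false varves: 203 − 8 = 195.
Counting back 195 years from 2005 CE places the volcanic ash layer in 2005 − 195 = 1810 CE.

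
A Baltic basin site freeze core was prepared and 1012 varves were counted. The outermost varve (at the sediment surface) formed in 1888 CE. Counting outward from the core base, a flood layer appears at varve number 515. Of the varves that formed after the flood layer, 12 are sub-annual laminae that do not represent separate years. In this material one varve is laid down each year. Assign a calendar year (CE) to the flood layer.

1403 CE

Between varve 515 and the sediment surface there are 1012 − 515 = 497 varves.
Removing the 12 false varves leaves 497 − 12 = 485 true varves beyond the flood layer.
The varve at the sediment surface is 1888 CE, so the flood layer dates to 1888 − 485 = 1403 CE.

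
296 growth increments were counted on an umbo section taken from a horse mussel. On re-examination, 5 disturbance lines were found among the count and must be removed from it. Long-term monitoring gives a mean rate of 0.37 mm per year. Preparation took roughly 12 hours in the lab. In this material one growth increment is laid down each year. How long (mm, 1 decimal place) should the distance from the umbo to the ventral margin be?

True growth increment count = 296 − 5 = 291.
Predicted length = 0.37 mm/year × 291 years = 107.7 mm.

107.7 mm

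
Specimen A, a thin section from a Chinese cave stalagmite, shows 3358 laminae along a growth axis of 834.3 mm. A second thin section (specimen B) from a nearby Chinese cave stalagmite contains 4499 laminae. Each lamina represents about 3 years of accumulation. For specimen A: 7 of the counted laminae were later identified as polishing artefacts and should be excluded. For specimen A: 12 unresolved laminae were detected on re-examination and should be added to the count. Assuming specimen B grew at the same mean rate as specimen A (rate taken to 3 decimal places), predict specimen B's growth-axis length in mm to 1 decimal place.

Specimen A: correcting the raw count gives 3358 − 7 + 12 = 3363 true laminae.
Specimen A: 3363 laminae at 3 years each span 3363 × 3 = 10089 years.
A: Mean rate = 834.3 mm / 10089 years ≈ 0.083 mm/year.
Specimen B: 4499 laminae at 3 years each span 4499 × 3 = 13497 years. Length of B = 0.083 × 13497 = 1120.3 mm.

1120.3 mm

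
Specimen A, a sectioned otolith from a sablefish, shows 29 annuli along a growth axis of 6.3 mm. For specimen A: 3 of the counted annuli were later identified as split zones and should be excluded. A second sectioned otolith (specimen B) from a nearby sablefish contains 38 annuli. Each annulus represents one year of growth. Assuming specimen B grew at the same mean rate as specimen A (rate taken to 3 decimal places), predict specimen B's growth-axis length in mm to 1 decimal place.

Specimen A: true annulus count = 29 − 3 = 26.
A: Extension rate ≈ 6.3 / 26 = 0.242 mm/yr.
Length of B = 0.242 × 38 = 9.2 mm.

9.2 mm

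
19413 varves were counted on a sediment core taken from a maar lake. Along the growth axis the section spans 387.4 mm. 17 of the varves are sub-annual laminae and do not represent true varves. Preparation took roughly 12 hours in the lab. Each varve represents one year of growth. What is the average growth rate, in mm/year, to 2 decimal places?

Correcting the raw count gives 19413 − 17 = 19396 true varves.
Mean rate = 387.4 mm / 19396 years ≈ 0.02 mm/year.

0.02 mm/year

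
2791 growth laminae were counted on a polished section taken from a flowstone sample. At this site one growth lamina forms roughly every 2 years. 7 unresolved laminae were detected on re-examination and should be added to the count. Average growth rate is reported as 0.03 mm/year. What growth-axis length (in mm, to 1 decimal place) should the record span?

True growth lamina count = 2791 + 7 = 2798.
2798 growth laminae at 2 years each span 2798 × 2 = 5596 years.
Length ≈ 0.03 × 5596 = 167.9 mm.

167.9 mm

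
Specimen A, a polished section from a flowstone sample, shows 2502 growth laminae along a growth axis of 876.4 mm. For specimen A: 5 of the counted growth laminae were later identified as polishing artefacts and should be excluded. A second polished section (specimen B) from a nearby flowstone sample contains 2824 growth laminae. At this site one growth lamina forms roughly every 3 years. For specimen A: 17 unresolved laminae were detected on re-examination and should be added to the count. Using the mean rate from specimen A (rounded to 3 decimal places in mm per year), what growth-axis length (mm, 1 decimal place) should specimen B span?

982.8 mm

Specimen A: true growth lamina count = 2502 − 5 + 17 = 2514.
Specimen A: at 3 years per growth lamina, 2514 × 3 = 7542 years.
A: Extension rate ≈ 876.4 / 7542 = 0.116 mm/year.
Specimen B: multiplying by 3 years per growth lamina: 2824 × 3 = 8472 years. B's length ≈ 0.116 × 8472 = 982.8 mm.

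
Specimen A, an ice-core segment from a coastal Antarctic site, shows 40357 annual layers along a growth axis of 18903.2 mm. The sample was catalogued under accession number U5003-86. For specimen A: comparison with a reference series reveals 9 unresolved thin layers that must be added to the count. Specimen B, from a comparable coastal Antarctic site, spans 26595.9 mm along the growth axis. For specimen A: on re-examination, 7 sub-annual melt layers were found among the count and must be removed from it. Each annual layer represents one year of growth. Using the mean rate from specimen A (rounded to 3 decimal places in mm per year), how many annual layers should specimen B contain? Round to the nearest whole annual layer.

Specimen A: true annual layer count = 40357 − 7 + 9 = 40359.
A: Mean rate = 18903.2 mm / 40359 years ≈ 0.468 mm per year.
B spans 26595.9 / 0.468 = 56828.85 years ≈ 56829 annual layers.

56829 annual layers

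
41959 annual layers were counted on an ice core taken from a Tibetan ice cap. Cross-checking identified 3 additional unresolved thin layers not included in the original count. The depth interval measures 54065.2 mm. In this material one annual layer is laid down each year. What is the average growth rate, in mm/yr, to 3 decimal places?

Adjusted count: 41959 + 3 = 41962 annual layers.
54065.2 mm over 41962 years gives 54065.2 / 41962 ≈ 1.288 mm/yr.

1.288 mm/yr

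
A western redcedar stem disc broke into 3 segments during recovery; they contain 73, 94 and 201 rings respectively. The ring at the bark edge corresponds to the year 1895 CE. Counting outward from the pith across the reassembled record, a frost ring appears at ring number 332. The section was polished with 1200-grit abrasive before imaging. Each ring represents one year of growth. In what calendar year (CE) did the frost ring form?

Total rings = 73 + 94 + 201 = 368.
Between ring 332 and the bark edge there are 368 − 332 = 36 rings.
1895 − 36 = 1859 CE.

1859 CE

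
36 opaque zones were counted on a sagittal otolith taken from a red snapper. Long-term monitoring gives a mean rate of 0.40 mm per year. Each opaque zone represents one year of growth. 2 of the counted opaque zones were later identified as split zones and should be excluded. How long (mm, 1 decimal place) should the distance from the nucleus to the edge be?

13.6 mm

Correcting the raw count gives 36 − 2 = 34 true opaque zones.
34 years at 0.40 mm/year gives 0.40 × 34 = 13.6 mm.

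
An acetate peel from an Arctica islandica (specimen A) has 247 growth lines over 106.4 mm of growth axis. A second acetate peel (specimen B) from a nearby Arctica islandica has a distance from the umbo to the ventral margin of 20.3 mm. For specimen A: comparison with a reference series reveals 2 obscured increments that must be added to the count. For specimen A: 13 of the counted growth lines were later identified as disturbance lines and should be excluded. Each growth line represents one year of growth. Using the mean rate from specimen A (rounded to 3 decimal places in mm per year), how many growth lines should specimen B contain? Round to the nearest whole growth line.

45 growth lines

Specimen A: after corrections the count is 247 − 13 + 2 = 236 growth lines.
A: 106.4 mm over 236 years gives 106.4 / 236 ≈ 0.451 mm per year.
B spans 20.3 / 0.451 = 45.01 years ≈ 45 growth lines.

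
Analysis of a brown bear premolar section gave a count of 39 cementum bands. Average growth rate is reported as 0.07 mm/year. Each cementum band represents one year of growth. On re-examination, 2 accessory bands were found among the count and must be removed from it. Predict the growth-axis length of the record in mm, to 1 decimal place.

2.6 mm

After corrections the count is 39 − 2 = 37 cementum bands.
37 years at 0.07 mm/year gives 0.07 × 37 = 2.6 mm.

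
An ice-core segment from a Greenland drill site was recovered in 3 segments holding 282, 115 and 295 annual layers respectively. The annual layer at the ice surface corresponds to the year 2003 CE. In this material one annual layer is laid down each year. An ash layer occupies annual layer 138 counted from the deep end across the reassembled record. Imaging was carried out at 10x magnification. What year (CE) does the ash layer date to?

Total annual layers = 282 + 115 + 295 = 692.
692 − 138 = 554 annual layers lie beyond the ash layer toward the ice surface.
2003 − 554 = 1449 CE.

1449 CE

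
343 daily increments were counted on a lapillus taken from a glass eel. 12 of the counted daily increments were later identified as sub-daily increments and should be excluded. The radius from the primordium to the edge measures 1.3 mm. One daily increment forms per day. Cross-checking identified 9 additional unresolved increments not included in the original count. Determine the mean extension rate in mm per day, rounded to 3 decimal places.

After corrections the count is 343 − 12 + 9 = 340 daily increments.
1.3 mm over 340 days gives 1.3 / 340 ≈ 0.004 mm per day.

0.004 mm per day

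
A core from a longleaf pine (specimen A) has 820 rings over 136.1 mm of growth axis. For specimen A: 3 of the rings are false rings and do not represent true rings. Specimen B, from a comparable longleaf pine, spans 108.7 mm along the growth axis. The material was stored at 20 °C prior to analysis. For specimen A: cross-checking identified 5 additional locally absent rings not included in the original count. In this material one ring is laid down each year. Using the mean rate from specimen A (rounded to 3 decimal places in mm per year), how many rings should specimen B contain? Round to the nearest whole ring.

655 rings

Specimen A: true ring count = 820 − 3 + 5 = 822.
A: Extension rate ≈ 136.1 / 822 = 0.166 mm/year.
For B, 108.7 / 0.166 = 654.82 years ≈ 655 rings.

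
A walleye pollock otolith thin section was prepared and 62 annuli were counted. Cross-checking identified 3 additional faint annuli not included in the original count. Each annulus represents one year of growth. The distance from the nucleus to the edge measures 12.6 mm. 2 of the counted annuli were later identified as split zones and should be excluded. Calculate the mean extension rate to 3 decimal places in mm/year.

True annulus count = 62 − 2 + 3 = 63.
12.6 mm over 63 years gives 12.6 / 63 ≈ 0.200 mm/year.

0.200 mm/year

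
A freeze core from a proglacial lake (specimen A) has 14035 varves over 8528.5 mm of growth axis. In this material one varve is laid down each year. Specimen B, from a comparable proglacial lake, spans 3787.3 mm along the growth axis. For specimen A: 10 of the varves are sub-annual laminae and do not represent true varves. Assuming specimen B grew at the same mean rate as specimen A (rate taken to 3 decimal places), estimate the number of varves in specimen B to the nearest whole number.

Specimen A: true varve count = 14035 − 10 = 14025.
A: Extension rate ≈ 8528.5 / 14025 = 0.608 mm/year.
For B, 3787.3 / 0.608 = 6229.11 years ≈ 6229 varves.

6229 varves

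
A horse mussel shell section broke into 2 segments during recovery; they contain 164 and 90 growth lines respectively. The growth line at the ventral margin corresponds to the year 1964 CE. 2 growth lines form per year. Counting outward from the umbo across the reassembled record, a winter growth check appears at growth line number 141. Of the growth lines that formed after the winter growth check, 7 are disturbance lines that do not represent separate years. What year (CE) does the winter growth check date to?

Total growth lines = 164 + 90 = 254.
The winter growth check sits at growth line 141 from the umbo, so 254 − 141 = 113 growth lines formed after it.
Excluding 7 false growth lines: 113 − 7 = 106.
With 2 growth lines per year, 106 / 2 = 53 years.
1964 − 53 = 1911 CE.

1911 CE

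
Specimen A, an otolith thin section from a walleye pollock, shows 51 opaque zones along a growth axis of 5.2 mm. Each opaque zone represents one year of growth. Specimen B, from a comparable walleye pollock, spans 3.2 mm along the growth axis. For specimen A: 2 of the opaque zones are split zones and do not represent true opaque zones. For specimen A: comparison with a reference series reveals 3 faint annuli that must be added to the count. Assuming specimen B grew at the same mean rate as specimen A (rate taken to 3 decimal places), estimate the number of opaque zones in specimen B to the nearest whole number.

Specimen A: true opaque zone count = 51 − 2 + 3 = 52.
A: Extension rate ≈ 5.2 / 52 = 0.100 mm/year.
For B, 3.2 / 0.100 = 32.00 years ≈ 32 opaque zones.

32 opaque zones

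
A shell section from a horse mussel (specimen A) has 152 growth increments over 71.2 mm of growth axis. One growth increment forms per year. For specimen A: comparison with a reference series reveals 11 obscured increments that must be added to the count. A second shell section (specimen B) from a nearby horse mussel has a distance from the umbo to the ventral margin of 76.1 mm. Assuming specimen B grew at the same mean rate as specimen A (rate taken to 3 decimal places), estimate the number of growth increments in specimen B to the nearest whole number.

Specimen A: adjusted count: 152 + 11 = 163 growth increments.
A: 71.2 mm over 163 years gives 71.2 / 163 ≈ 0.437 mm/yr.
B spans 76.1 / 0.437 = 174.14 years ≈ 174 growth increments.

174 growth increments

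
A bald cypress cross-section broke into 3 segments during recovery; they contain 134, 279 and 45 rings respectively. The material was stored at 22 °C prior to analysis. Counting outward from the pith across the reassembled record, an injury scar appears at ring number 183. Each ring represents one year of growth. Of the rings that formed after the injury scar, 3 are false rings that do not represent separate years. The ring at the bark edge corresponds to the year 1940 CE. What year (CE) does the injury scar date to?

1668 CE

Total rings = 134 + 279 + 45 = 458.
Between ring 183 and the bark edge there are 458 − 183 = 275 rings.
Removing the 3 false rings leaves 275 − 3 = 272 true rings beyond the injury scar.
Counting back 272 years from 1940 CE places the injury scar in 1940 − 272 = 1668 CE.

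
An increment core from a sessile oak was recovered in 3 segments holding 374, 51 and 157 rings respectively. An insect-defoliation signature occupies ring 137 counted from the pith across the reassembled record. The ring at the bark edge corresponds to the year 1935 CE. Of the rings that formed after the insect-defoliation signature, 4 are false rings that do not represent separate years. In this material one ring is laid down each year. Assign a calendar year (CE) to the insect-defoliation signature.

1494 CE

Total rings = 374 + 51 + 157 = 582.
Between ring 137 and the bark edge there are 582 − 137 = 445 rings.
Removing the 4 false rings leaves 445 − 4 = 441 true rings beyond the insect-defoliation signature.
The ring at the bark edge is 1935 CE, so the insect-defoliation signature dates to 1935 − 441 = 1494 CE.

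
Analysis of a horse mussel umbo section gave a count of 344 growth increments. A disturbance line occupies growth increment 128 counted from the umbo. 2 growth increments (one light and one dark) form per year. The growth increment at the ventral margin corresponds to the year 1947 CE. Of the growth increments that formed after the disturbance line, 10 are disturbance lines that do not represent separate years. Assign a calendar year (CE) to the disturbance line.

The disturbance line sits at growth increment 128 from the umbo, so 344 − 128 = 216 growth increments formed after it.
216 − 10 false = 206 true growth increments after the disturbance line.
Dividing by 2 growth increments per year: 206 / 2 = 103 years.
1947 − 103 = 1844 CE.

1844 CE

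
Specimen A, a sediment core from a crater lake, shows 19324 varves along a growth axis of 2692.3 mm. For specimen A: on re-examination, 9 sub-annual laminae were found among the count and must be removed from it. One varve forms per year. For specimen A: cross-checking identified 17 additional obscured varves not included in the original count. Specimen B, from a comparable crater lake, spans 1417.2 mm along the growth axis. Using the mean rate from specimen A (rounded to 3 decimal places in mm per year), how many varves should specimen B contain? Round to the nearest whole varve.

Specimen A: after corrections the count is 19324 − 9 + 17 = 19332 varves.
A: Extension rate ≈ 2692.3 / 19332 = 0.139 mm/yr.
B spans 1417.2 / 0.139 = 10195.68 years ≈ 10196 varves.

10196 varves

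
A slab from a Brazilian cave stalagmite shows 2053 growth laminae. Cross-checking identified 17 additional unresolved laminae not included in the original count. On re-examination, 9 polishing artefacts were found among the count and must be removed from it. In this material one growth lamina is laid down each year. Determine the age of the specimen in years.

2061 years

Correcting the raw count gives 2053 − 9 + 17 = 2061 true growth laminae.
At one growth lamina per year, that is 2061 years.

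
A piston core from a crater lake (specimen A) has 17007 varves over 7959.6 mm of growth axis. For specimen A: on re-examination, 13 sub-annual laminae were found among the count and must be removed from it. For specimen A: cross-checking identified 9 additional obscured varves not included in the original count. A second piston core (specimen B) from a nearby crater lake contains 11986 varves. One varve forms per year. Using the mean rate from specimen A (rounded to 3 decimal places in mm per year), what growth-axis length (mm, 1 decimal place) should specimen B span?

5609.4 mm

Specimen A: adjusted count: 17007 − 13 + 9 = 17003 varves.
A: Extension rate ≈ 7959.6 / 17003 = 0.468 mm per year.
For B, 0.468 mm/year × 11986 years = 5609.4 mm.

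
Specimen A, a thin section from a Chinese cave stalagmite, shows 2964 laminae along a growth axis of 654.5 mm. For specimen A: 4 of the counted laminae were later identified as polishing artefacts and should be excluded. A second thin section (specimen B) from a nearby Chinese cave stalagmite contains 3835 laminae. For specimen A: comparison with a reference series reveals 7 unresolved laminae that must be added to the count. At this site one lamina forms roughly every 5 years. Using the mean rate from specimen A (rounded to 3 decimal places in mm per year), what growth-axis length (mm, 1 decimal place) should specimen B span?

Specimen A: after corrections the count is 2964 − 4 + 7 = 2967 laminae.
Specimen A: multiplying by 5 years per lamina: 2967 × 5 = 14835 years.
A: Extension rate ≈ 654.5 / 14835 = 0.044 mm/yr.
Specimen B: 3835 laminae at 5 years each span 3835 × 5 = 19175 years. Length of B = 0.044 × 19175 = 843.7 mm.

843.7 mm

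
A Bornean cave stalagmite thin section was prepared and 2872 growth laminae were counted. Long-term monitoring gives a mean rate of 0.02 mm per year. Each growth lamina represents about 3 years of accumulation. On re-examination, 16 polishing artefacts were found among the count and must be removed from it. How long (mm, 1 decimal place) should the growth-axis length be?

171.4 mm

Adjusted count: 2872 − 16 = 2856 growth laminae.
2856 growth laminae at 3 years each span 2856 × 3 = 8568 years.
Predicted length = 0.02 mm/year × 8568 years = 171.4 mm.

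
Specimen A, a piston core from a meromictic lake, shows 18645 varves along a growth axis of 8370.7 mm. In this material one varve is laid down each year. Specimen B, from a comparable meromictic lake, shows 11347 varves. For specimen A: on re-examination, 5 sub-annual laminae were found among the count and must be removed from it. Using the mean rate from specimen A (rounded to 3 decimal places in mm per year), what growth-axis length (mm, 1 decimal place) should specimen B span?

Specimen A: true varve count = 18645 − 5 = 18640.
A: Extension rate ≈ 8370.7 / 18640 = 0.449 mm/yr.
Length of B = 0.449 × 11347 = 5094.8 mm.

5094.8 mm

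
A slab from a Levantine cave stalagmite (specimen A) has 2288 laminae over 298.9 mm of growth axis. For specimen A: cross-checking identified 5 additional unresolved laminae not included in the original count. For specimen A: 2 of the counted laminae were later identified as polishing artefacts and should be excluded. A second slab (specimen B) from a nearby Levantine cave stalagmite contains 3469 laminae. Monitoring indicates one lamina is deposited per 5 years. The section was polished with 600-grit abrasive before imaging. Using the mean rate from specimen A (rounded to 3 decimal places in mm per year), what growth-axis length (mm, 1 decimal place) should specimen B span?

Specimen A: after corrections the count is 2288 − 2 + 5 = 2291 laminae.
Specimen A: multiplying by 5 years per lamina: 2291 × 5 = 11455 years.
A: 298.9 mm over 11455 years gives 298.9 / 11455 ≈ 0.026 mm/year.
Specimen B: at 5 years per lamina, 3469 × 5 = 17345 years. For B, 0.026 mm/year × 17345 years = 451.0 mm.

451.0 mm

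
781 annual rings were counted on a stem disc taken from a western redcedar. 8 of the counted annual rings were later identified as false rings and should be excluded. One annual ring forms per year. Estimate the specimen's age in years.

After corrections the count is 781 − 8 = 773 annual rings.
With a one-to-one annual ring periodicity this is 773 years.

773 years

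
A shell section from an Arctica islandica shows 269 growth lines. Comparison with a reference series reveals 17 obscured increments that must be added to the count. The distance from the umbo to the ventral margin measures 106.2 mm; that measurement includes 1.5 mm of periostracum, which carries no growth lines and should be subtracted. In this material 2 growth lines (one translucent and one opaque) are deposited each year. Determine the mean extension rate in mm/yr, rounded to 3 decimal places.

True growth line count = 269 + 17 = 286.
With 2 growth lines per year, 286 / 2 = 143 years.
Net length = 106.2 − 1.5 = 104.7 mm.
104.7 mm over 143 years gives 104.7 / 143 ≈ 0.732 mm/yr.

0.732 mm/yr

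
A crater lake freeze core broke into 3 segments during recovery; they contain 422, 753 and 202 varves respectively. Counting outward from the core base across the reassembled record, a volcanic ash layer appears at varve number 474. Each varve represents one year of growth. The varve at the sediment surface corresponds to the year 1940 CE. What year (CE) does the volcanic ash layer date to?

1037 CE

Total varves = 422 + 753 + 202 = 1377.
Between varve 474 and the sediment surface there are 1377 − 474 = 903 varves.
Counting back 903 years from 1940 CE places the volcanic ash layer in 1940 − 903 = 1037 CE.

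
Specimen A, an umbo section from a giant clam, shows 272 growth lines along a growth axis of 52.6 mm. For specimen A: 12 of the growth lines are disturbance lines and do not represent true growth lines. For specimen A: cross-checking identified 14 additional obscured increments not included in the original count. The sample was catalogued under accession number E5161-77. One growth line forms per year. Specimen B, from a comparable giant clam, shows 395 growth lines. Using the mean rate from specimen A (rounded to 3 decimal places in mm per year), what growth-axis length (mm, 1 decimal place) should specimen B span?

75.8 mm

Specimen A: true growth line count = 272 − 12 + 14 = 274.
A: Extension rate ≈ 52.6 / 274 = 0.192 mm/yr.
For B, 0.192 mm/year × 395 years = 75.8 mm.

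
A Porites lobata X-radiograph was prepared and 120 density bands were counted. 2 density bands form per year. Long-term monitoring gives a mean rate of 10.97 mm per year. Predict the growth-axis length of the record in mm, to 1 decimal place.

658.2 mm

120 density bands at 2 per year is 120 / 2 = 60 years.
Length ≈ 10.97 × 60 = 658.2 mm.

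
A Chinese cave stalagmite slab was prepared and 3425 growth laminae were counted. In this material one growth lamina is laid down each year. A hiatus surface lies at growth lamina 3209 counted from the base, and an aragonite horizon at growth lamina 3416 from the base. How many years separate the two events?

The two markers are separated by 3416 − 3209 = 207 growth laminae.
At one growth lamina per year, 207 years elapsed between them.

207 years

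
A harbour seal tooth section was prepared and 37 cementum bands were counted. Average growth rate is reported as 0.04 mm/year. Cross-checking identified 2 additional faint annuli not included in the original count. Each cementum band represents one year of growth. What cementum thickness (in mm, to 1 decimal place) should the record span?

Correcting the raw count gives 37 + 2 = 39 true cementum bands.
Length ≈ 0.04 × 39 = 1.6 mm.

1.6 mm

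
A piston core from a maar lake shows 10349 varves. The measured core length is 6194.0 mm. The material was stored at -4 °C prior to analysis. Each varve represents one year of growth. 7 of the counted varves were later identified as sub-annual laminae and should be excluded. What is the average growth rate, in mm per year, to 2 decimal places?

Adjusted count: 10349 − 7 = 10342 varves.
Mean rate = 6194.0 mm / 10342 years ≈ 0.60 mm per year.

0.60 mm per year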